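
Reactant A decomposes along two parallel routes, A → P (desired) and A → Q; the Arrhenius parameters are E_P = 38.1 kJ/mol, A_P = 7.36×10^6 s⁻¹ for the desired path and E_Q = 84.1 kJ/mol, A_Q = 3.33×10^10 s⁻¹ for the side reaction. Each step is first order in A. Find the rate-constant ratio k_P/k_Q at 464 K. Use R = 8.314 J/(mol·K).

33.3

k_P/k_Q = (A_P/A_Q)·exp[−(E_P−E_Q)/(RT)] = (A_P/A_Q)·exp[(E_Q−E_P)/(RT)].
(E_Q−E_P)/(RT) = (84.1−38.1)×10³/(8.314×464) = 46000/3858 = 11.92.
k_P/k_Q = (7.36×10^6/3.33×10^10)·exp(11.92) = 2.210×10^-4 × 1.509×10^5 = 33.3.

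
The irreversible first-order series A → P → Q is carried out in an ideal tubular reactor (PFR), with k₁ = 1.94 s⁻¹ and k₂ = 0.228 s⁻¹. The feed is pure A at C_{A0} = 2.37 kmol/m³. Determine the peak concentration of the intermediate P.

1.78 kmol/m³

At the optimum, C_{P,max}/C_{A0} = (k₁/k₂)^[k₂/(k₂−k₁)].
= (1.94/0.228)^(0.228/(0.228−1.94)) = (8.509)^(-0.1332) = 0.7519.
C_{P,max} = 0.7519×2.37 = 1.78 kmol/m³.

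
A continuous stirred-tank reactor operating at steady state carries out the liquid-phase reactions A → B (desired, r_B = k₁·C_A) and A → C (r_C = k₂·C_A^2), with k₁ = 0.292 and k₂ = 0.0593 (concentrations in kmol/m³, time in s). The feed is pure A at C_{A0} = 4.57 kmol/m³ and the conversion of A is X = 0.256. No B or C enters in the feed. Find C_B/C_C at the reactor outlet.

Exit C_A = C_{A0}(1−X) = 4.57×0.744 = 3.400 kmol/m³.
In a CSTR the entire volume is at exit conditions, so r_B = 0.292×3.400 = 0.9928 and r_C = 0.0593×3.400^2 = 0.6855.
Overall selectivity = C_B/C_C = r_Bτ/(r_Cτ) = r_B/r_C = 1.45.

1.45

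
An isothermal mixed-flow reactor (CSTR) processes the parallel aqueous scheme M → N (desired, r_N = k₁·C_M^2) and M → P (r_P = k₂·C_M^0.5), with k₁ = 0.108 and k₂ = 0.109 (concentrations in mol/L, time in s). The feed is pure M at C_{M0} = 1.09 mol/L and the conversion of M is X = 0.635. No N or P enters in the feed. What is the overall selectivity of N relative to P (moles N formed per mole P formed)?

Exit C_M = C_{M0}(1−X) = 1.09×0.365 = 0.3979 mol/L.
Rates in a CSTR are evaluated at the outlet concentration: r_N = 0.108×0.3979^2 = 0.01709, r_P = 0.109×0.3979^0.5 = 0.06875.
Overall selectivity = C_N/C_P = r_Nτ/(r_Pτ) = r_N/r_P = 0.249.

0.249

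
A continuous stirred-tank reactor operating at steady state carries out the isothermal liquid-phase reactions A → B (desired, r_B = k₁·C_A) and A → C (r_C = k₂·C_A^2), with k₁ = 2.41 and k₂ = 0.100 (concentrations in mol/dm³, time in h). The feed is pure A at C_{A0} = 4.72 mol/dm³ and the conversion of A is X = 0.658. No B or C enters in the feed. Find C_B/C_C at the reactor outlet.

14.9

Exit C_A = C_{A0}(1−X) = 4.72×0.342 = 1.614 mol/dm³.
Rates in a CSTR are evaluated at the outlet concentration: r_B = 2.41×1.614 = 3.890, r_C = 0.100×1.614^2 = 0.2606.
Overall selectivity = C_B/C_C = r_Bτ/(r_Cτ) = r_B/r_C = 14.9.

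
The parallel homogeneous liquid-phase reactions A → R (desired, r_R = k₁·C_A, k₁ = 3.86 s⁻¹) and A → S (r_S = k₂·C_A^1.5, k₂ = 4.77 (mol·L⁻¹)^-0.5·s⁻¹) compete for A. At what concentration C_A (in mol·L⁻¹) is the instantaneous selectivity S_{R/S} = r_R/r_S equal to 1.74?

0.216 mol·L⁻¹

S_{R/S} = (k₁/k₂)·C_A^-0.5 ⇒ C_A = (S·k₂/k₁)^(-2).
= (1.74×4.77/3.86)^(-2) = (2.150)^(-2) = 0.216 mol·L⁻¹.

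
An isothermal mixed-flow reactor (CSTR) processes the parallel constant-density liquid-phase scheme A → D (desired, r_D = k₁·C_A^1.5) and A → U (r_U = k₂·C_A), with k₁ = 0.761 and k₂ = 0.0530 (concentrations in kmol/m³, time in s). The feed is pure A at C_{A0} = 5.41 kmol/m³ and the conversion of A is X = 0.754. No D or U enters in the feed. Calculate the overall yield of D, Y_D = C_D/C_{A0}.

0.711

Exit C_A = C_{A0}(1−X) = 5.41×0.246 = 1.331 kmol/m³.
In a CSTR the entire volume is at exit conditions, so r_D = 0.761×1.331^1.5 = 1.168 and r_U = 0.0530×1.331 = 0.07054.
Fraction of consumed A going to D: r_D/(r_D+r_U) = 0.9431.
C_D = 0.9431·C_{A0}·X = 0.9431×5.41×0.754 = 3.85 kmol/m³; Y_D = C_D/C_{A0} = 0.711.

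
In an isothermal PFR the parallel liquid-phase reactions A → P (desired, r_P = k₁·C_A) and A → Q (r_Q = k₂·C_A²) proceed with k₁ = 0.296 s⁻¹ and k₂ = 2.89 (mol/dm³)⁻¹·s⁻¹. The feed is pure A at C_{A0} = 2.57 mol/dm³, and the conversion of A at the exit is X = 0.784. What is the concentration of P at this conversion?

C_A = C_{A0}(1−X) = 0.5551 mol/dm³.
Along a PFR/batch, dC_P/dC_A = −r_P/(r_P+r_Q) = −k₁/(k₁+k₂·C_A).
Integrating from C_{A0} to C_A: C_P = (0.296/2.89)·ln[(0.296+2.89·2.57)/(0.296+2.89·0.555)] = 0.1024·ln(7.723/1.900) = 0.1436 mol/dm³.

0.144 mol/dm³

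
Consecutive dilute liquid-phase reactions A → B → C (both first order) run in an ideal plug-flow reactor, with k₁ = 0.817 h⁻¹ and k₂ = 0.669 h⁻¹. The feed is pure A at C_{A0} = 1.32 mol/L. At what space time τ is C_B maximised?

The intermediate peaks when r₁ = r₂, i.e. k₁e^(−k₁τ) = k₂e^(−k₂τ), giving τ_opt = ln(k₂/k₁)/(k₂−k₁).
= ln(0.669/0.817)/(0.669−0.817) = ln(0.8188)/-0.1480 = -0.1999/-0.1480 = 1.35 h.

1.35 h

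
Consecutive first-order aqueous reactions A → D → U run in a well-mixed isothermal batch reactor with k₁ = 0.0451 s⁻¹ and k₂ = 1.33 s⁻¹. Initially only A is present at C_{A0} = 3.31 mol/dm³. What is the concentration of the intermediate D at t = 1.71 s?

Solving the coupled first-order balances gives C_D(t) = [k₁/(k₂−k₁)]·C_{A0}·(e^(−k₁t) − e^(−k₂t)).
e^(−k₁t) = e^(−0.0451×1.71) = e^(−0.07712) = 0.9258; e^(−k₂t) = e^(−2.274) = 0.1029.
C_D = 0.0451×3.31/(1.33−0.0451) × (0.9258−0.1029) = 0.1162×0.8229 = 0.09561 mol/dm³.

0.0956 mol/dm³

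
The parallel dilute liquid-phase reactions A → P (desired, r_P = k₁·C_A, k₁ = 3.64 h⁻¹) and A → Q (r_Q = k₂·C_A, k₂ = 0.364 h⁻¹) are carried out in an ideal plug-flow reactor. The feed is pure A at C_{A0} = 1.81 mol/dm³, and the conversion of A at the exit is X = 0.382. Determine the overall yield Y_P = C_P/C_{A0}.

C_A = C_{A0}(1−X) = 1.119 mol/dm³.
Both paths are first order in A, so the instantaneous fraction to P is constant: dC_P/d(−C_A) = k₁/(k₁+k₂) = 0.9091.
C_P = 0.9091·(C_{A0}−C_A) = 0.9091×0.6914 = 0.629 mol/dm³.
Y_P = C_P/C_{A0} = 0.6286/1.81 = 0.347.

0.347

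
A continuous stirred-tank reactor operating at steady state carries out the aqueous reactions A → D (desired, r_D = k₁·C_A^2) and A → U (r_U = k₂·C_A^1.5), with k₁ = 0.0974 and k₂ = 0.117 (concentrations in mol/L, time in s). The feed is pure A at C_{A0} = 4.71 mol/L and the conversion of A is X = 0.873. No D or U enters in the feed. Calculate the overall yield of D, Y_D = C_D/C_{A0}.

Exit C_A = C_{A0}(1−X) = 4.71×0.127 = 0.5982 mol/L.
In a CSTR the entire volume is at exit conditions, so r_D = 0.0974×0.5982^2 = 0.03485 and r_U = 0.117×0.5982^1.5 = 0.05413.
Fraction of consumed A going to D: r_D/(r_D+r_U) = 0.3917.
C_D = 0.3917·C_{A0}·X = 0.3917×4.71×0.873 = 1.61 mol/L; Y_D = C_D/C_{A0} = 0.342.

0.342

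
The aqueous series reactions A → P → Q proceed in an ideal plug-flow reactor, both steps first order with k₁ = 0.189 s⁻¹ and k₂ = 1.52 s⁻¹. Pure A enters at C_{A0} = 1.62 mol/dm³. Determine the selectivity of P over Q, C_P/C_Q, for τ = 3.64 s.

0.166

The intermediate concentration in a first-order A→B→C sequence is C_P = k₁C_{A0}(e^(−k₁τ) − e^(−k₂τ))/(k₂−k₁).
e^(−k₁τ) = e^(−0.189×3.64) = e^(−0.6880) = 0.5026; e^(−k₂τ) = e^(−5.533) = 0.003955.
C_P = 0.189×1.62/(1.52−0.189) × (0.5026−0.003955) = 0.2300×0.4986 = 0.1147 mol/dm³.
C_A = C_{A0}e^(−k₁τ) = 0.8142 mol/dm³, so C_Q = C_{A0}−C_A−C_P = 0.6911 mol/dm³; C_P/C_Q = 0.166.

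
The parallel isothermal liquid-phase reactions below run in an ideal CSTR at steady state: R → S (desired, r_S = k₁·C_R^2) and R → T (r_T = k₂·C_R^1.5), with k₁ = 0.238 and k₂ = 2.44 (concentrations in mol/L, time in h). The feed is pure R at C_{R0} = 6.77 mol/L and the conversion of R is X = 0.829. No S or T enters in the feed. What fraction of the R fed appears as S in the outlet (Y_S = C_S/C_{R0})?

Exit C_R = C_{R0}(1−X) = 6.77×0.171 = 1.158 mol/L.
In a CSTR the entire volume is at exit conditions, so r_S = 0.238×1.158^2 = 0.3190 and r_T = 2.44×1.158^1.5 = 3.039.
Fraction of consumed R going to S: r_S/(r_S+r_T) = 0.09498.
C_S = 0.09498·C_{R0}·X = 0.09498×6.77×0.829 = 0.533 mol/L; Y_S = C_S/C_{R0} = 0.0787.

0.0787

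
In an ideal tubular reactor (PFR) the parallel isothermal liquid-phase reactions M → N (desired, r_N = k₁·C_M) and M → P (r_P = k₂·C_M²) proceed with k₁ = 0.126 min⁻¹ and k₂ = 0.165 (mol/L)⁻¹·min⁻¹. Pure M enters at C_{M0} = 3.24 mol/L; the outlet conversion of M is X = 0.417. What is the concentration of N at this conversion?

C_M = C_{M0}(1−X) = 1.889 mol/L.
Along a PFR/batch, dC_N/dC_M = −r_N/(r_N+r_P) = −k₁/(k₁+k₂·C_M).
Integrating from C_{M0} to C_M: C_N = (0.126/0.165)·ln[(0.126+0.165·3.24)/(0.126+0.165·1.89)] = 0.7636·ln(0.6606/0.4377) = 0.3144 mol/L.

0.314 mol/L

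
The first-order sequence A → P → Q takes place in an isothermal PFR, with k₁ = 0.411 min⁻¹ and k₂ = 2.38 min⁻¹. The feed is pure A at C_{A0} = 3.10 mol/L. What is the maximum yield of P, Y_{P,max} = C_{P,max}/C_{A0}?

For a first-order series the maximum intermediate yield is C_{P,max}/C_{A0} = (k₁/k₂)^[k₂/(k₂−k₁)].
= (0.411/2.38)^(2.38/(2.38−0.411)) = (0.1727)^(1.209) = 0.1197.

0.120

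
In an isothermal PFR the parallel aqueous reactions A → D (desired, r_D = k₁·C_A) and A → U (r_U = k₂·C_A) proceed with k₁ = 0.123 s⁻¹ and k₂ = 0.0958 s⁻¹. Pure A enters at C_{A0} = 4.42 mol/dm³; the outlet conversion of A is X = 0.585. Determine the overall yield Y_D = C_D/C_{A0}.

0.329

C_A = C_{A0}(1−X) = 1.834 mol/dm³.
Both paths are first order in A, so the instantaneous fraction to D is constant: dC_D/d(−C_A) = k₁/(k₁+k₂) = 0.5622.
C_D = 0.5622·(C_{A0}−C_A) = 0.5622×2.586 = 1.45 mol/dm³.
Y_D = C_D/C_{A0} = 1.454/4.42 = 0.329.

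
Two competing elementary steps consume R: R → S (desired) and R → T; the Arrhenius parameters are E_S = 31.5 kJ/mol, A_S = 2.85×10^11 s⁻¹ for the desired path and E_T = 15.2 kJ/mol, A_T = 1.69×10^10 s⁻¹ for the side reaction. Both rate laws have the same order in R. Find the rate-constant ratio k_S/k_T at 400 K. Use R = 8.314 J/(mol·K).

0.125

k_S/k_T = (A_S/A_T)·exp[−(E_S−E_T)/(RT)] = (A_S/A_T)·exp[(E_T−E_S)/(RT)].
(E_T−E_S)/(RT) = (15.2−31.5)×10³/(8.314×400) = -16300/3326 = -4.901.
k_S/k_T = (2.85×10^11/1.69×10^10)·exp(-4.901) = 16.86 × 0.007436 = 0.125.
Since E_S > E_T, raising the temperature improves selectivity toward S.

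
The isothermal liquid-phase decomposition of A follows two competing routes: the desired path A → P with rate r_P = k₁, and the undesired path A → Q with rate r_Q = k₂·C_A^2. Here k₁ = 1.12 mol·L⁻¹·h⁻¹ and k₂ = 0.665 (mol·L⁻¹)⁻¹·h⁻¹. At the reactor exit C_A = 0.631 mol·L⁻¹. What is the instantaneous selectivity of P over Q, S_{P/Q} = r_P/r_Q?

4.23

S_{P/Q} = r_P/r_Q = (k₁)/(k₂·C_A^2) = (k₁/k₂)·C_A^-2.
= (1.12) / (0.665×0.6310^2) = 1.120/0.2648 = 4.23.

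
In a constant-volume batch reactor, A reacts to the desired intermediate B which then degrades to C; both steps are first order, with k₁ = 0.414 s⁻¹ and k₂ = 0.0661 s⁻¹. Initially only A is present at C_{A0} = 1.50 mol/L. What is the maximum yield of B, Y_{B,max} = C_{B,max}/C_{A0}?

Evaluating C_B at t_opt = ln(k₂/k₁)/(k₂−k₁) gives C_{B,max}/C_{A0} = (k₁/k₂)^[k₂/(k₂−k₁)].
= (0.414/0.0661)^(0.0661/(0.0661−0.414)) = (6.263)^(-0.1900) = 0.7057.

0.706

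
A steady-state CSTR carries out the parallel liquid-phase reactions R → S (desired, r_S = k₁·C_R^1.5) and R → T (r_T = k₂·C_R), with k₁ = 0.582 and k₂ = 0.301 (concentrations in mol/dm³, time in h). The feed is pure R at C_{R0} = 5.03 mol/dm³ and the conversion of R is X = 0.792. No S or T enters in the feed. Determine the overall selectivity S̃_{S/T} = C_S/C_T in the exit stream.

Exit C_R = C_{R0}(1−X) = 5.03×0.208 = 1.046 mol/dm³.
In a CSTR the entire volume is at exit conditions, so r_S = 0.582×1.046^1.5 = 0.6228 and r_T = 0.301×1.046 = 0.3149.
Overall selectivity = C_S/C_T = r_Sτ/(r_Tτ) = r_S/r_T = 1.98.

1.98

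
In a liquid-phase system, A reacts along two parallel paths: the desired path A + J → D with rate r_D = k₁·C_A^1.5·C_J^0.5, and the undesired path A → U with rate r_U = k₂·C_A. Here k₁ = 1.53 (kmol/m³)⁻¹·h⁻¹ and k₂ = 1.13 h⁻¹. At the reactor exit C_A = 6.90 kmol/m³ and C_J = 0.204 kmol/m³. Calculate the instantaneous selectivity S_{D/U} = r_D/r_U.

S_{D/U} = r_D/r_U = (k₁·C_A^1.5·C_J^0.5)/(k₂·C_A) = (k₁/k₂)·C_A^0.5·C_J^0.5.
= (1.53×6.900^1.5×0.2040^0.5) / (1.13×6.900) = 12.53/7.797 = 1.61.
Since the desired path is higher order in A, keeping C_A high (PFR or concentrated feed) favours D.

1.61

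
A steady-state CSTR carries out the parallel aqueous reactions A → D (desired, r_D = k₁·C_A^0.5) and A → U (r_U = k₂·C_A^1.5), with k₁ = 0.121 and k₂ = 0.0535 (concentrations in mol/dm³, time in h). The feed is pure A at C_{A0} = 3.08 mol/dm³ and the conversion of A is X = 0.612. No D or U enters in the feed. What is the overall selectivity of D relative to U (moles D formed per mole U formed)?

1.89

Exit C_A = C_{A0}(1−X) = 3.08×0.388 = 1.195 mol/dm³.
Rates in a CSTR are evaluated at the outlet concentration: r_D = 0.121×1.195^0.5 = 0.1323, r_U = 0.0535×1.195^1.5 = 0.06989.
Overall selectivity = C_D/C_U = r_Dτ/(r_Uτ) = r_D/r_U = 1.89.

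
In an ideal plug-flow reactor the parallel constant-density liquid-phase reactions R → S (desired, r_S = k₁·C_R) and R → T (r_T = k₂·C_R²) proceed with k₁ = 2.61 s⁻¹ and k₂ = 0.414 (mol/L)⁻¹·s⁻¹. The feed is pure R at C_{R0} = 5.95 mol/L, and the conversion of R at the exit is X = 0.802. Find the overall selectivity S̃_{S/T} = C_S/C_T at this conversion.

1.87

C_R = C_{R0}(1−X) = 1.178 mol/L.
Along a PFR/batch, dC_S/dC_R = −r_S/(r_S+r_T) = −k₁/(k₁+k₂·C_R).
Integrating from C_{R0} to C_R: C_S = (2.61/0.414)·ln[(2.61+0.414·5.95)/(2.61+0.414·1.18)] = 6.304·ln(5.073/3.098) = 3.110 mol/L.
C_T = (C_{R0}−C_R)−C_S = 1.662 mol/L; S̃_{S/T} = 3.110/1.662 = 1.87.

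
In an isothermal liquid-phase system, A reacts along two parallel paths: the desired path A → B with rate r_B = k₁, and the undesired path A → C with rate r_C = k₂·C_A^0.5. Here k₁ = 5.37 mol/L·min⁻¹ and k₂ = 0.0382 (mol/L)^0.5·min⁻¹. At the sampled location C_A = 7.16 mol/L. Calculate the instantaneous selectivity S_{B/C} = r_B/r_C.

S_{B/C} = r_B/r_C = (k₁)/(k₂·C_A^0.5) = (k₁/k₂)·C_A^-0.5.
= (5.37) / (0.0382×7.160^0.5) = 5.370/0.1022 = 52.5.

52.5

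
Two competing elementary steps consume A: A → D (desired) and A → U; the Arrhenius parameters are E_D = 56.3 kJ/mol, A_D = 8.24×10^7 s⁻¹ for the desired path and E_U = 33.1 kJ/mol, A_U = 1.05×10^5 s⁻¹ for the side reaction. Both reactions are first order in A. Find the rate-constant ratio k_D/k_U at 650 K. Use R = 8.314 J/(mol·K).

10.7

With equal orders, S_{D/U} = k_D/k_U = (A_D/A_U)·exp[(E_U−E_D)/(RT)].
(E_U−E_D)/(RT) = (33.1−56.3)×10³/(8.314×650) = -23200/5404 = -4.293.
k_D/k_U = (8.24×10^7/1.05×10^5)·exp(-4.293) = 784.8 × 0.01366 = 10.7.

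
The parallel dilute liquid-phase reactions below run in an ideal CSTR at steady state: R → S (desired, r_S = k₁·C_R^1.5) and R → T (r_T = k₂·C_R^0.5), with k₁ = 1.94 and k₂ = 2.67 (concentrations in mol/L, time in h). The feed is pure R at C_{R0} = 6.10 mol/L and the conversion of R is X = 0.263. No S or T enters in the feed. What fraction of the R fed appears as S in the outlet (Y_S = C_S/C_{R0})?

Exit C_R = C_{R0}(1−X) = 6.10×0.737 = 4.496 mol/L.
A CSTR operates uniformly at the exit composition, giving r_S = 18.49 and r_T = 5.661 (each k·C_R^n at C_R = 4.496).
Fraction of consumed R going to S: r_S/(r_S+r_T) = 0.7656.
C_S = 0.7656·C_{R0}·X = 0.7656×6.10×0.263 = 1.23 mol/L; Y_S = C_S/C_{R0} = 0.201.

0.201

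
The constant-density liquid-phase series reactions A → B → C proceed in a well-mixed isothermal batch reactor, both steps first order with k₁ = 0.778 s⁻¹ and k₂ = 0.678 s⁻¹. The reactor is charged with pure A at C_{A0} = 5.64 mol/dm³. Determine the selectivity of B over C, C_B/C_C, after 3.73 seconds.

The intermediate concentration in a first-order A→B→C sequence is C_B = k₁C_{A0}(e^(−k₁t) − e^(−k₂t))/(k₂−k₁).
e^(−k₁t) = e^(−0.778×3.73) = e^(−2.902) = 0.05492; e^(−k₂t) = e^(−2.529) = 0.07974.
C_B = 0.778×5.64/(0.678−0.778) × (0.05492−0.07974) = (-43.88)×(-0.02483) = 1.089 mol/dm³.
C_A = C_{A0}e^(−k₁t) = 0.3097 mol/dm³, so C_C = C_{A0}−C_A−C_B = 4.241 mol/dm³; C_B/C_C = 0.257.

0.257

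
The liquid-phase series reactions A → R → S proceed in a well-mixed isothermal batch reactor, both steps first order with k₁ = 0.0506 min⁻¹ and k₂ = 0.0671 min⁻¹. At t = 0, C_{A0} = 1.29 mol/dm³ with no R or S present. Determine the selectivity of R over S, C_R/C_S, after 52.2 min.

0.157

For first-order series with pure A initially, C_R(t) = k₁C_{A0}/(k₂−k₁)·(e^(−k₁t) − e^(−k₂t)).
e^(−k₁t) = e^(−0.0506×52.2) = e^(−2.641) = 0.07127; e^(−k₂t) = e^(−3.503) = 0.03012.
C_R = 0.0506×1.29/(0.0671−0.0506) × (0.07127−0.03012) = 3.956×0.04115 = 0.1628 mol/dm³.
C_A = C_{A0}e^(−k₁t) = 0.09193 mol/dm³, so C_S = C_{A0}−C_A−C_R = 1.035 mol/dm³; C_R/C_S = 0.157.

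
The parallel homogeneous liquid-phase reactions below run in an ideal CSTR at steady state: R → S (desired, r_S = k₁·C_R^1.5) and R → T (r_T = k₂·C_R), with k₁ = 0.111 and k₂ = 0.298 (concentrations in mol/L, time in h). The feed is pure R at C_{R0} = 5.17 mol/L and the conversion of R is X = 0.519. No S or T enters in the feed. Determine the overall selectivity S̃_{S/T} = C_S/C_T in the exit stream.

Exit C_R = C_{R0}(1−X) = 5.17×0.481 = 2.487 mol/L.
A CSTR operates uniformly at the exit composition, giving r_S = 0.4353 and r_T = 0.7411 (each k·C_R^n at C_R = 2.487).
Overall selectivity = C_S/C_T = r_Sτ/(r_Tτ) = r_S/r_T = 0.587.

0.587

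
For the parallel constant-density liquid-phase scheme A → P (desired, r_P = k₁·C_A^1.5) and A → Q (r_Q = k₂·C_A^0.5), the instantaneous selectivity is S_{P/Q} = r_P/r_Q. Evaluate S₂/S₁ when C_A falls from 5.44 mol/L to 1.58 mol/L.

S_{P/Q} = (k₁/k₂)·C_A, so S₂/S₁ = (C_{A,2}/C_{A,1}).
= 1.58/5.44 = 0.290.
Selectivity toward P falls as C_A falls — high-concentration operation is favoured.

0.290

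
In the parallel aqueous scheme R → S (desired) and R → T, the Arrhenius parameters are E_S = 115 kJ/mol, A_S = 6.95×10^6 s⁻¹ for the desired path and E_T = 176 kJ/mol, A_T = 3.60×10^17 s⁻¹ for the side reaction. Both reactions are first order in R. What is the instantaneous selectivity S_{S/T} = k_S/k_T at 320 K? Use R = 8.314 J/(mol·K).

With equal orders, S_{S/T} = k_S/k_T = (A_S/A_T)·exp[(E_T−E_S)/(RT)].
(E_T−E_S)/(RT) = (176−115)×10³/(8.314×320) = 61000/2660 = 22.93.
k_S/k_T = (6.95×10^6/3.60×10^17)·exp(22.93) = 1.931×10^-11 × 9.070×10^9 = 0.175.

0.175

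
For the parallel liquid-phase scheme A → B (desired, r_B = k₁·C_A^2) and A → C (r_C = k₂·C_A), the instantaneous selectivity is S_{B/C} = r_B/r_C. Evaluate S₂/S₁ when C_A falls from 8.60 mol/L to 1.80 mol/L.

0.209

S_{B/C} = (k₁/k₂)·C_A, so S₂/S₁ = (C_{A,2}/C_{A,1}).
= 1.80/8.60 = 0.209.
Selectivity toward B falls as C_A falls — high-concentration operation is favoured.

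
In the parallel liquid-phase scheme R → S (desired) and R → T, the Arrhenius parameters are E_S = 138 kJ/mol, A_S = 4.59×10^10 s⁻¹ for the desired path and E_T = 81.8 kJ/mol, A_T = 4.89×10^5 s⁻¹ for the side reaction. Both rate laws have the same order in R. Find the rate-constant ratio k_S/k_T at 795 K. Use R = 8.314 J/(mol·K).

19.0

With equal orders, S_{S/T} = k_S/k_T = (A_S/A_T)·exp[(E_T−E_S)/(RT)].
(E_T−E_S)/(RT) = (81.8−138)×10³/(8.314×795) = -56200/6610 = -8.503.
k_S/k_T = (4.59×10^10/4.89×10^5)·exp(-8.503) = 93865 × 2.029×10^-4 = 19.0.
Since E_S > E_T, raising the temperature improves selectivity toward S.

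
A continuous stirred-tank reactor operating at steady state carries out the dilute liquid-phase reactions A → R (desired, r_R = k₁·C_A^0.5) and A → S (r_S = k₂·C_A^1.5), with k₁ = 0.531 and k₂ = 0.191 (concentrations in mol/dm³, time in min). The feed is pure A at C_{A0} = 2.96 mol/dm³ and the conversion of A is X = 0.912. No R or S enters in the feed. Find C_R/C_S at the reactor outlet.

10.7

Exit C_A = C_{A0}(1−X) = 2.96×0.0880 = 0.2605 mol/dm³.
A CSTR operates uniformly at the exit composition, giving r_R = 0.2710 and r_S = 0.02539 (each k·C_A^n at C_A = 0.2605).
Overall selectivity = C_R/C_S = r_Rτ/(r_Sτ) = r_R/r_S = 10.7.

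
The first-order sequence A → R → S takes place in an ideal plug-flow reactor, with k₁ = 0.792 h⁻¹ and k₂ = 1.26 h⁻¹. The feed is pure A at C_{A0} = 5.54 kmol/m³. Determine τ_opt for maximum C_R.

The intermediate peaks when r₁ = r₂, i.e. k₁e^(−k₁τ) = k₂e^(−k₂τ), giving τ_opt = ln(k₂/k₁)/(k₂−k₁).
= ln(1.26/0.792)/(1.26−0.792) = ln(1.591)/0.4680 = 0.4643/0.4680 = 0.992 h.

0.992 h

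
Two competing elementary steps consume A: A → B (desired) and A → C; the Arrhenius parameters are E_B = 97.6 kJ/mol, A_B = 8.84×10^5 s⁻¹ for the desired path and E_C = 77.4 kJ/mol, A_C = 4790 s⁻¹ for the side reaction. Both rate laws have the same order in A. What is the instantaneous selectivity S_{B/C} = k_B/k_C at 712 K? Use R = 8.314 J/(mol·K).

With equal orders, S_{B/C} = k_B/k_C = (A_B/A_C)·exp[(E_C−E_B)/(RT)].
(E_C−E_B)/(RT) = (77.4−97.6)×10³/(8.314×712) = -20200/5920 = -3.412.
k_B/k_C = (8.84×10^5/4790)·exp(-3.412) = 184.6 × 0.03296 = 6.08.
Since E_B > E_C, raising the temperature improves selectivity toward B.

6.08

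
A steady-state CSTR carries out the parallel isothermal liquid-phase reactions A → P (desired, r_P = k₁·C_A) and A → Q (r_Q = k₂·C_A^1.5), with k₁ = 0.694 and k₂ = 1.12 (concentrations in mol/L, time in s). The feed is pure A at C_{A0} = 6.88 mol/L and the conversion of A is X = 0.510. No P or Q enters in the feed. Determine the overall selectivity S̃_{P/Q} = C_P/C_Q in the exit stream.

0.337

Exit C_A = C_{A0}(1−X) = 6.88×0.490 = 3.371 mol/L.
In a CSTR the entire volume is at exit conditions, so r_P = 0.694×3.371 = 2.340 and r_Q = 1.12×3.371^1.5 = 6.933.
Overall selectivity = C_P/C_Q = r_Pτ/(r_Qτ) = r_P/r_Q = 0.337.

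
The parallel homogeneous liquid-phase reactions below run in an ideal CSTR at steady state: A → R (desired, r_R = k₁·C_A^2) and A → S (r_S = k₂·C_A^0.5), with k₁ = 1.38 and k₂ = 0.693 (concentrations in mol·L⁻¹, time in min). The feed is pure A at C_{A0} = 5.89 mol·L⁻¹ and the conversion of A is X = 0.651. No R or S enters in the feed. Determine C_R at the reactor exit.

Exit C_A = C_{A0}(1−X) = 5.89×0.349 = 2.056 mol·L⁻¹.
Rates in a CSTR are evaluated at the outlet concentration: r_R = 1.38×2.056^2 = 5.831, r_S = 0.693×2.056^0.5 = 0.9936.
Fraction of consumed A going to R: r_R/(r_R+r_S) = 0.8544.
C_R = 0.8544·C_{A0}·X = 0.8544×5.89×0.651 = 3.28 mol·L⁻¹.

3.28 mol·L⁻¹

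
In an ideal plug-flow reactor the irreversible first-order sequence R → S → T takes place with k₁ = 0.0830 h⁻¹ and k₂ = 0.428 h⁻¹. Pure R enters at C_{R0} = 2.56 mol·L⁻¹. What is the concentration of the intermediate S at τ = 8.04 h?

0.296 mol·L⁻¹

Solving the coupled first-order balances gives C_S(τ) = [k₁/(k₂−k₁)]·C_{R0}·(e^(−k₁τ) − e^(−k₂τ)).
e^(−k₁τ) = e^(−0.0830×8.04) = e^(−0.6673) = 0.5131; e^(−k₂τ) = e^(−3.441) = 0.03203.
C_S = 0.0830×2.56/(0.428−0.0830) × (0.5131−0.03203) = 0.6159×0.4811 = 0.2963 mol·L⁻¹.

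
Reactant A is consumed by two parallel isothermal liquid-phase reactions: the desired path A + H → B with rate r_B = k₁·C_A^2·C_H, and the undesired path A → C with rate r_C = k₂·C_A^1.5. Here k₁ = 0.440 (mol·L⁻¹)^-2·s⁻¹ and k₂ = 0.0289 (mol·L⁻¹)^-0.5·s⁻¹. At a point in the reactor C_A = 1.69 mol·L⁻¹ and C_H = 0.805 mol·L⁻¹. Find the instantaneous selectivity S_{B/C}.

15.9

S_{B/C} = r_B/r_C = (k₁·C_A^2·C_H)/(k₂·C_A^1.5) = (k₁/k₂)·C_A^0.5·C_H.
= (0.440×1.690^2×0.8050) / (0.0289×1.690^1.5) = 1.012/0.06349 = 15.9.
Since the desired path is higher order in A, keeping C_A high (PFR or concentrated feed) favours B.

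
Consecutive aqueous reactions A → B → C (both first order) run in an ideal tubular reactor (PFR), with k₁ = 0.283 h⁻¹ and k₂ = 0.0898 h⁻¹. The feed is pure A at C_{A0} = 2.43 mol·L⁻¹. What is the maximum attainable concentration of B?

Evaluating C_B at τ_opt = ln(k₂/k₁)/(k₂−k₁) gives C_{B,max}/C_{A0} = (k₁/k₂)^[k₂/(k₂−k₁)].
= (0.283/0.0898)^(0.0898/(0.0898−0.283)) = (3.151)^(-0.4648) = 0.5865.
C_{B,max} = 0.5865×2.43 = 1.43 mol·L⁻¹.

1.43 mol·L⁻¹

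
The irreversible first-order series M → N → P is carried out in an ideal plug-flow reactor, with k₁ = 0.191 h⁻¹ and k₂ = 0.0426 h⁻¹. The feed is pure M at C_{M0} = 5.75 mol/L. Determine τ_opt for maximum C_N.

10.1 h

Setting dC_N/dτ = 0 gives τ_opt = ln(k₂/k₁)/(k₂−k₁).
= ln(0.0426/0.191)/(0.0426−0.191) = ln(0.2230)/-0.1484 = -1.500/-0.1484 = 10.1 h.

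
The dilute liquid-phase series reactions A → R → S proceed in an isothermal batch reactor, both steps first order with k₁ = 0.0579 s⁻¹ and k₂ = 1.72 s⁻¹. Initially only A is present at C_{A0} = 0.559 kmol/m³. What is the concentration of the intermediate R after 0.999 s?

The intermediate concentration in a first-order A→B→C sequence is C_R = k₁C_{A0}(e^(−k₁t) − e^(−k₂t))/(k₂−k₁).
e^(−k₁t) = e^(−0.0579×0.999) = e^(−0.05784) = 0.9438; e^(−k₂t) = e^(−1.718) = 0.1794.
C_R = 0.0579×0.559/(1.72−0.0579) × (0.9438−0.1794) = 0.01947×0.7644 = 0.01489 kmol/m³.

0.0149 kmol/m³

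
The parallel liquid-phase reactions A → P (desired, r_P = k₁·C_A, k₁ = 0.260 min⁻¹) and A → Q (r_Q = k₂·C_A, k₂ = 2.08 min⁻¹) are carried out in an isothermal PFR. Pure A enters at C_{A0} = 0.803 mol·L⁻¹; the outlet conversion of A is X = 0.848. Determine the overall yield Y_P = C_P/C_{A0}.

0.0942

C_A = C_{A0}(1−X) = 0.1221 mol·L⁻¹.
Both paths are first order in A, so the instantaneous fraction to P is constant: dC_P/d(−C_A) = k₁/(k₁+k₂) = 0.1111.
C_P = 0.1111·(C_{A0}−C_A) = 0.1111×0.6809 = 0.0757 mol·L⁻¹.
Y_P = C_P/C_{A0} = 0.07566/0.803 = 0.0942.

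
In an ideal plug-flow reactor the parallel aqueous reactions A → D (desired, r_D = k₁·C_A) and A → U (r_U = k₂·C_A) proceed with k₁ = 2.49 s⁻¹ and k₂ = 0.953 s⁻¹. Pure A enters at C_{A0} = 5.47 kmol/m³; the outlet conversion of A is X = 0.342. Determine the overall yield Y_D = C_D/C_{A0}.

0.247

C_A = C_{A0}(1−X) = 3.599 kmol/m³.
Both paths are first order in A, so the instantaneous fraction to D is constant: dC_D/d(−C_A) = k₁/(k₁+k₂) = 0.7232.
C_D = 0.7232·(C_{A0}−C_A) = 0.7232×1.871 = 1.35 kmol/m³.
Y_D = C_D/C_{A0} = 1.353/5.47 = 0.247.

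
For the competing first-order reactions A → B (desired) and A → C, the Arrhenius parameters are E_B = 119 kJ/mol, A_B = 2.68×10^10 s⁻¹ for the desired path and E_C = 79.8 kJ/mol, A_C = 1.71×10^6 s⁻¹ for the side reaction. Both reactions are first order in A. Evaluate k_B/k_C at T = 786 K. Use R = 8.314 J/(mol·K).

38.9

Since both paths have the same order in A, the concentration cancels and S_{B/C} = k_B/k_C = (A_B/A_C)·exp[(E_C−E_B)/(RT)].
(E_C−E_B)/(RT) = (79.8−119)×10³/(8.314×786) = -39200/6535 = -5.999.
k_B/k_C = (2.68×10^10/1.71×10^6)·exp(-5.999) = 15673 × 0.002482 = 38.9.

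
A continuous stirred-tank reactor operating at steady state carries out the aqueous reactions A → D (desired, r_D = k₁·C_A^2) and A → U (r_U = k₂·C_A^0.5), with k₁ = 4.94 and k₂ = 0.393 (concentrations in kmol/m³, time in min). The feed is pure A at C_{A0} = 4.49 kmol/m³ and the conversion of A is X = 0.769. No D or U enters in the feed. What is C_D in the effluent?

Exit C_A = C_{A0}(1−X) = 4.49×0.231 = 1.037 kmol/m³.
A CSTR operates uniformly at the exit composition, giving r_D = 5.314 and r_U = 0.4002 (each k·C_A^n at C_A = 1.037).
Fraction of consumed A going to D: r_D/(r_D+r_U) = 0.9300.
C_D = 0.9300·C_{A0}·X = 0.9300×4.49×0.769 = 3.21 kmol/m³.

3.21 kmol/m³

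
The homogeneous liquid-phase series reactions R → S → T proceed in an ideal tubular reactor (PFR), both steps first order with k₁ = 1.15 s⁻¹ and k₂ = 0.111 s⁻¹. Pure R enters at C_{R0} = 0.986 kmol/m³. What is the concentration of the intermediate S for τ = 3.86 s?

0.698 kmol/m³

The intermediate concentration in a first-order A→B→C sequence is C_S = k₁C_{R0}(e^(−k₁τ) − e^(−k₂τ))/(k₂−k₁).
e^(−k₁τ) = e^(−1.15×3.86) = e^(−4.439) = 0.01181; e^(−k₂τ) = e^(−0.4285) = 0.6515.
C_S = 1.15×0.986/(0.111−1.15) × (0.01181−0.6515) = (-1.091)×(-0.6397) = 0.6981 kmol/m³.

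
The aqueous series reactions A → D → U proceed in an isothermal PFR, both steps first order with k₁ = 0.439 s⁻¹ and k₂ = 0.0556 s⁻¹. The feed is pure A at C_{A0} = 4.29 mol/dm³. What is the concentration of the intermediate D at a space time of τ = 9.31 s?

The intermediate concentration in a first-order A→B→C sequence is C_D = k₁C_{A0}(e^(−k₁τ) − e^(−k₂τ))/(k₂−k₁).
e^(−k₁τ) = e^(−0.439×9.31) = e^(−4.087) = 0.01679; e^(−k₂τ) = e^(−0.5176) = 0.5959.
C_D = 0.439×4.29/(0.0556−0.439) × (0.01679−0.5959) = (-4.912)×(-0.5791) = 2.845 mol/dm³.

2.84 mol/dm³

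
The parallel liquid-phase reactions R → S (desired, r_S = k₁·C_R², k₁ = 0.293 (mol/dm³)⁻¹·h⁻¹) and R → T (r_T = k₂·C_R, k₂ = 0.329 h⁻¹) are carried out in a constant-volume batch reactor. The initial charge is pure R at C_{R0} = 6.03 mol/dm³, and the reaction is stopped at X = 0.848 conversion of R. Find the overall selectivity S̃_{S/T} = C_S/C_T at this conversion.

C_R = C_{R0}(1−X) = 0.9166 mol/dm³.
Along a PFR/batch, dC_T/dC_R = −r_T/(r_S+r_T) = −k₂/(k₂+k₁·C_R).
Integrating from C_{R0} to C_R: C_T = (0.329/0.293)·ln[(0.329+0.293·6.03)/(0.329+0.293·0.917)] = 1.123·ln(2.096/0.5976) = 1.409 mol/dm³.
Then C_S = (C_{R0}−C_R) − C_T = 5.113 − 1.409 = 3.704 mol/dm³.
S̃_{S/T} = C_S/C_T = 3.704/1.409 = 2.63.

2.63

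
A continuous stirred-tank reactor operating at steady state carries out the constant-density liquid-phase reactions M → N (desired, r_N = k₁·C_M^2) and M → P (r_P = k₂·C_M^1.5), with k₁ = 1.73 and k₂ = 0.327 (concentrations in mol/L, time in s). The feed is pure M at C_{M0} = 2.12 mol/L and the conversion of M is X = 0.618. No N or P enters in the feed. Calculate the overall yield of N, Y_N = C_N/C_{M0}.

Exit C_M = C_{M0}(1−X) = 2.12×0.382 = 0.8098 mol/L.
Rates in a CSTR are evaluated at the outlet concentration: r_N = 1.73×0.8098^2 = 1.135, r_P = 0.327×0.8098^1.5 = 0.2383.
Fraction of consumed M going to N: r_N/(r_N+r_P) = 0.8264.
C_N = 0.8264·C_{M0}·X = 0.8264×2.12×0.618 = 1.08 mol/L; Y_N = C_N/C_{M0} = 0.511.

0.511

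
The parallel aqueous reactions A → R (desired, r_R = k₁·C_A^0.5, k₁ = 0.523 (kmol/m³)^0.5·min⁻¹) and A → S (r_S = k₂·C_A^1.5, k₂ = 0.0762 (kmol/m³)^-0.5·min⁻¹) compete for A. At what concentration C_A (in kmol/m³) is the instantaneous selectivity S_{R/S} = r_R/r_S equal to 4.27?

1.61 kmol/m³

S_{R/S} = (k₁/k₂)·C_A⁻¹ ⇒ C_A = (S·k₂/k₁)^(-1).
= (4.27×0.0762/0.523)^(-1) = (0.6221)^(-1) = 1.61 kmol/m³.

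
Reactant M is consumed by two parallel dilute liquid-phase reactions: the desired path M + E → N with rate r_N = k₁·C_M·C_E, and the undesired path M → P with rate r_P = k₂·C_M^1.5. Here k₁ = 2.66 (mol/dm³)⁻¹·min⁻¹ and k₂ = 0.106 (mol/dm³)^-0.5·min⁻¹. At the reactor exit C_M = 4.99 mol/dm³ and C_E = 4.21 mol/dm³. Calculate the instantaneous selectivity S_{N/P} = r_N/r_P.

47.3

S_{N/P} = r_N/r_P = (k₁·C_M·C_E)/(k₂·C_M^1.5) = (k₁/k₂)·C_M^-0.5·C_E.
= (2.66×4.990×4.210) / (0.106×4.990^1.5) = 55.88/1.182 = 47.3.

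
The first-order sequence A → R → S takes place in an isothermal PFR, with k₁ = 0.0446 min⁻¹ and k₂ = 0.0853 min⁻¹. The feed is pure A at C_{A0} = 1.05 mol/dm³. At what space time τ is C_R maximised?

Setting dC_R/dτ = 0 gives τ_opt = ln(k₂/k₁)/(k₂−k₁).
= ln(0.0853/0.0446)/(0.0853−0.0446) = ln(1.913)/0.04070 = 0.6484/0.04070 = 15.9 min.

15.9 min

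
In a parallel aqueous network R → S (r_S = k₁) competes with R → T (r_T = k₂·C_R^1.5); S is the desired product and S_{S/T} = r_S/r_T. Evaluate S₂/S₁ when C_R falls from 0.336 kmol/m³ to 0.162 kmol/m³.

S_{S/T} = (k₁/k₂)·C_R^-1.5, so S₂/S₁ = (C_{R,2}/C_{R,1})^-1.5.
= (0.162/0.336)^(-1.5) = (0.4821)^(-1.5) = 2.99.

2.99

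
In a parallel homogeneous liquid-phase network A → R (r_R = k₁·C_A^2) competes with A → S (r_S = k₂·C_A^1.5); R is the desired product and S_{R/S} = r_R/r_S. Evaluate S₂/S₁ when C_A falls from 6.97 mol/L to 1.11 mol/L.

S_{R/S} = (k₁/k₂)·C_A^0.5, so S₂/S₁ = (C_{A,2}/C_{A,1})^0.5.
= (1.11/6.97)^0.5 = (0.1593)^0.5 = 0.399.
Selectivity toward R falls as C_A falls — high-concentration operation is favoured.

0.399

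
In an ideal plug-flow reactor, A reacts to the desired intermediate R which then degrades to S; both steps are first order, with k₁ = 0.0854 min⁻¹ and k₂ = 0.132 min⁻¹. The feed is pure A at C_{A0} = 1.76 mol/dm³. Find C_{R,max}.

For a first-order series the maximum intermediate yield is C_{R,max}/C_{A0} = (k₁/k₂)^[k₂/(k₂−k₁)].
= (0.0854/0.132)^(0.132/(0.132−0.0854)) = (0.6470)^(2.833) = 0.2913.
C_{R,max} = 0.2913×1.76 = 0.513 mol/dm³.

0.513 mol/dm³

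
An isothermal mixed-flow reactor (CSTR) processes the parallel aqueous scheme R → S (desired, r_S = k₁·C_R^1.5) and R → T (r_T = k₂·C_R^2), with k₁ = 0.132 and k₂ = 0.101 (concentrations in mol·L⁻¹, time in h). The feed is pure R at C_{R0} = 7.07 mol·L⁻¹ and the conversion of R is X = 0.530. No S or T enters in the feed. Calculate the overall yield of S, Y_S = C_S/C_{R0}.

Exit C_R = C_{R0}(1−X) = 7.07×0.470 = 3.323 mol·L⁻¹.
A CSTR operates uniformly at the exit composition, giving r_S = 0.7996 and r_T = 1.115 (each k·C_R^n at C_R = 3.323).
Fraction of consumed R going to S: r_S/(r_S+r_T) = 0.4176.
C_S = 0.4176·C_{R0}·X = 0.4176×7.07×0.530 = 1.56 mol·L⁻¹; Y_S = C_S/C_{R0} = 0.221.

0.221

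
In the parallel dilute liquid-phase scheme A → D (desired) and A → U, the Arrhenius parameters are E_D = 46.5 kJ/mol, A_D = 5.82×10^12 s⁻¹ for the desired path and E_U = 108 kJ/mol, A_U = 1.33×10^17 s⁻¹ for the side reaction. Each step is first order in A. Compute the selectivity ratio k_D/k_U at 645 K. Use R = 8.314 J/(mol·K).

4.19

k_D/k_U = (A_D/A_U)·exp[−(E_D−E_U)/(RT)] = (A_D/A_U)·exp[(E_U−E_D)/(RT)].
(E_U−E_D)/(RT) = (108−46.5)×10³/(8.314×645) = 61500/5363 = 11.47.
k_D/k_U = (5.82×10^12/1.33×10^17)·exp(11.47) = 4.376×10^-5 × 95652 = 4.19.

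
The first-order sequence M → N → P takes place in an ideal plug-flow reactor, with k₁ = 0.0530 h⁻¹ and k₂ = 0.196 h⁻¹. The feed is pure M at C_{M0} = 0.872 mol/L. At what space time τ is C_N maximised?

9.15 h

The intermediate peaks when r₁ = r₂, i.e. k₁e^(−k₁τ) = k₂e^(−k₂τ), giving τ_opt = ln(k₂/k₁)/(k₂−k₁).
= ln(0.196/0.0530)/(0.196−0.0530) = ln(3.698)/0.1430 = 1.308/0.1430 = 9.15 h.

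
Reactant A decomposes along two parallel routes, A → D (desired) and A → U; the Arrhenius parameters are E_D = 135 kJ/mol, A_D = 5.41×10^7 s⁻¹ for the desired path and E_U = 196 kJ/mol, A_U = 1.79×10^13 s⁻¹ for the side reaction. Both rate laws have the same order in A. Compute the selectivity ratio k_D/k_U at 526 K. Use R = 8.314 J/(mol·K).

With equal orders, S_{D/U} = k_D/k_U = (A_D/A_U)·exp[(E_U−E_D)/(RT)].
(E_U−E_D)/(RT) = (196−135)×10³/(8.314×526) = 61000/4373 = 13.95.
k_D/k_U = (5.41×10^7/1.79×10^13)·exp(13.95) = 3.022×10^-6 × 1.142×10^6 = 3.45.
Since E_D < E_U, lowering the temperature improves selectivity toward D.

3.45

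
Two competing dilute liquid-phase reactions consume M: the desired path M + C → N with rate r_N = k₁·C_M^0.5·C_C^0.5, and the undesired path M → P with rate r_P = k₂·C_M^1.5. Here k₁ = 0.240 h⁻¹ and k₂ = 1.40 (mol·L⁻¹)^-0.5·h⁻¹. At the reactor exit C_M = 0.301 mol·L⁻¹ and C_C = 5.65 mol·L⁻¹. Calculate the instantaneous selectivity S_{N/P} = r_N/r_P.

1.35

S_{N/P} = r_N/r_P = (k₁·C_M^0.5·C_C^0.5)/(k₂·C_M^1.5) = (k₁/k₂)·C_M⁻¹·C_C^0.5.
= (0.240×0.3010^0.5×5.650^0.5) / (1.40×0.3010^1.5) = 0.3130/0.2312 = 1.35.
The undesired path is higher order in M, so low C_M (CSTR or dilute feed) favours N.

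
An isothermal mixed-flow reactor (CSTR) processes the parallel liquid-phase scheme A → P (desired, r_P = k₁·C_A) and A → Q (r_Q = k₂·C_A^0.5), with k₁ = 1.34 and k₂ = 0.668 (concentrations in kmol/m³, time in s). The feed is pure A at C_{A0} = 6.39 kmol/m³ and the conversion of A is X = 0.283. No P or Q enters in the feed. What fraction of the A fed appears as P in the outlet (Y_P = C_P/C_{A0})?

0.230

Exit C_A = C_{A0}(1−X) = 6.39×0.717 = 4.582 kmol/m³.
A CSTR operates uniformly at the exit composition, giving r_P = 6.139 and r_Q = 1.430 (each k·C_A^n at C_A = 4.582).
Fraction of consumed A going to P: r_P/(r_P+r_Q) = 0.8111.
C_P = 0.8111·C_{A0}·X = 0.8111×6.39×0.283 = 1.47 kmol/m³; Y_P = C_P/C_{A0} = 0.230.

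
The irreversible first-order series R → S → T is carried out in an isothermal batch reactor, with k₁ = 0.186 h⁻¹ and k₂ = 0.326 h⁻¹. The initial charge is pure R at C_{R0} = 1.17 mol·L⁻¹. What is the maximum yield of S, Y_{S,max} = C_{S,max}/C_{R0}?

At the optimum, C_{S,max}/C_{R0} = (k₁/k₂)^[k₂/(k₂−k₁)].
= (0.186/0.326)^(0.326/(0.326−0.186)) = (0.5706)^(2.329) = 0.2707.

0.271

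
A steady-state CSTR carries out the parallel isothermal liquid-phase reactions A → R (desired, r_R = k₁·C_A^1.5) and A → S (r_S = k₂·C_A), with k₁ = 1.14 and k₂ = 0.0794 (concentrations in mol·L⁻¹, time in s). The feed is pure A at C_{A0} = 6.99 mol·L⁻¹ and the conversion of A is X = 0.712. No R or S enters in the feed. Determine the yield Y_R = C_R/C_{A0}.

0.679

Exit C_A = C_{A0}(1−X) = 6.99×0.288 = 2.013 mol·L⁻¹.
A CSTR operates uniformly at the exit composition, giving r_R = 3.256 and r_S = 0.1598 (each k·C_A^n at C_A = 2.013).
Fraction of consumed A going to R: r_R/(r_R+r_S) = 0.9532.
C_R = 0.9532·C_{A0}·X = 0.9532×6.99×0.712 = 4.74 mol·L⁻¹; Y_R = C_R/C_{A0} = 0.679.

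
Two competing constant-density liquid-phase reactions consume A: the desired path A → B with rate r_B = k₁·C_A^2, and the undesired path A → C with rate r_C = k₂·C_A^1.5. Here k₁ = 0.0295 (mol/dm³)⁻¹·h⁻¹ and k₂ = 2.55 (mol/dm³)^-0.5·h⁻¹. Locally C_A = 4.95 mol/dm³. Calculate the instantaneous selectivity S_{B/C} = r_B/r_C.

0.0257

S_{B/C} = r_B/r_C = (k₁·C_A^2)/(k₂·C_A^1.5) = (k₁/k₂)·C_A^0.5.
= (0.0295×4.950^2) / (2.55×4.950^1.5) = 0.7228/28.08 = 0.0257.
Since the desired path is higher order in A, keeping C_A high (PFR or concentrated feed) favours B.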